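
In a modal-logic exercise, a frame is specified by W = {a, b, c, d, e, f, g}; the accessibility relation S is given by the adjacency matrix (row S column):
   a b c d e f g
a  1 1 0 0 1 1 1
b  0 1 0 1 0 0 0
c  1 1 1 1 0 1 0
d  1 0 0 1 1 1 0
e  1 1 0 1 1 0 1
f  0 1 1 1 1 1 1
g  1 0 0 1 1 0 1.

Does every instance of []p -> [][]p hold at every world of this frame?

No

By correspondence theory, 4 is valid on a frame iff S is transitive.
Transitive: no — a S b and b S d, but not a S d.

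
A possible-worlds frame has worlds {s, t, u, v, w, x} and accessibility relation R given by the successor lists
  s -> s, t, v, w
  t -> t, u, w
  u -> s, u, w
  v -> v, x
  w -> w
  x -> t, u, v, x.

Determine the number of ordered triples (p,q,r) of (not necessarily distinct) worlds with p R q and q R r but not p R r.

10

Enumerating: (s,t,u), (s,v,x), (t,u,s), (u,s,t), (u,s,v), (v,x,t), (v,x,u), (x,t,w), (x,u,s), (x,u,w).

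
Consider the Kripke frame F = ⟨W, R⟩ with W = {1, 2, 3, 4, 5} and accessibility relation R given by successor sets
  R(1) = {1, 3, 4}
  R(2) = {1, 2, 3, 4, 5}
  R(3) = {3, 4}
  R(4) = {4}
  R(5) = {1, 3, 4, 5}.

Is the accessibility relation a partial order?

Reflexive: yes — every world is R-related to itself.
Transitive: yes — every two-step R-path is closed by a direct edge.
Antisymmetric: yes — no distinct pair is related both ways.
So R is a partial order.

Yes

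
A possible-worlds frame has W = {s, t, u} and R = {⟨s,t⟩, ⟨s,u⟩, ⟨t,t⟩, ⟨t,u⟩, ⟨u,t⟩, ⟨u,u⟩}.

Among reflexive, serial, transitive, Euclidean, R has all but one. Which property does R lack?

Reflexive: no — s is not related to itself.
Serial: yes — every world has a successor (e.g. s R t).
Transitive: yes — every two-step R-path is closed by a direct edge.
Euclidean: yes — any two successors of a common world are R-related.
Only reflexive fails.

reflexive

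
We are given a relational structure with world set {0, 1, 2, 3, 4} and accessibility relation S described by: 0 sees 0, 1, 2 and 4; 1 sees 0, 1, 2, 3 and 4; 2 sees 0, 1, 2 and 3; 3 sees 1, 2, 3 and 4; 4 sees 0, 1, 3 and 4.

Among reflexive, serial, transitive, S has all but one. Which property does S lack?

transitive

Reflexive: yes — every world is S-related to itself.
Serial: yes — every world has a successor (e.g. 0 S 0).
Transitive: no — 0 S 1 and 1 S 3, but not 0 S 3.
Only transitive fails.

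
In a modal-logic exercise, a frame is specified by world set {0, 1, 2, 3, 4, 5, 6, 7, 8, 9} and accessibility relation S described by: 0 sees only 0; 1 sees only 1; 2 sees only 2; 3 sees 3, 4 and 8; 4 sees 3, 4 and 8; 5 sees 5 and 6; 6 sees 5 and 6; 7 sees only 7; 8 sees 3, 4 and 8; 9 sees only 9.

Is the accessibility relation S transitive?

Transitive: yes — every two-step S-path is closed by a direct edge.

Yes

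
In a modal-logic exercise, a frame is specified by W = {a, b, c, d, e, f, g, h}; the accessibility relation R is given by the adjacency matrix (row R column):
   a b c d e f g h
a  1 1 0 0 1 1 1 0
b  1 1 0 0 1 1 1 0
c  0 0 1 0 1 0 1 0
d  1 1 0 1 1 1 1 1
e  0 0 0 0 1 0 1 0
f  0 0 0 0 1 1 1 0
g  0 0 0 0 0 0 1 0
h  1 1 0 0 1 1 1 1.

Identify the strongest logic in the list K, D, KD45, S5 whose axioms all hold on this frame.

Serial (axiom D): yes — every world has a successor (e.g. a R a).
Euclidean (axiom 5): no — a R e and a R b, but not e R b.
Transitive (axiom 4): yes — every two-step R-path is closed by a direct edge.
Reflexive (axiom T): yes — every world is R-related to itself.
So F validates K, D; KD45 would additionally require R to be Euclidean. The strongest is D.

D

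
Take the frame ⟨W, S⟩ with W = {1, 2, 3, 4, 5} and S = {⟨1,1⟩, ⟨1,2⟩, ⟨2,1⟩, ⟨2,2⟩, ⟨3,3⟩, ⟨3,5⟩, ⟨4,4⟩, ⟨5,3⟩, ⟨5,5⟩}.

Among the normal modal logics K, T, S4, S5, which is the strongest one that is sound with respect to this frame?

Reflexive (axiom T): yes — every world is S-related to itself.
Transitive (axiom 4): yes — every two-step S-path is closed by a direct edge.
Euclidean (axiom 5): yes — any two successors of a common world are S-related.
So F validates K, T, S4, S5. The strongest is S5.

S5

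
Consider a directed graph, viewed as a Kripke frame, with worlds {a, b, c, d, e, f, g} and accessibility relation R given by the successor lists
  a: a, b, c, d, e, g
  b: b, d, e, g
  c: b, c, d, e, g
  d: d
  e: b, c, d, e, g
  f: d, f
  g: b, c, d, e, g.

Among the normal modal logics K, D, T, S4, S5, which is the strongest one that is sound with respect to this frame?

Serial (axiom D): yes — every world has a successor (e.g. a R a).
Reflexive (axiom T): yes — every world is R-related to itself.
Transitive (axiom 4): no — b R e and e R c, but not b R c.
Euclidean (axiom 5): no — a R b and a R c, but not b R c.
So F validates K, D, T; S4 would additionally require R to be transitive. The strongest is T.

T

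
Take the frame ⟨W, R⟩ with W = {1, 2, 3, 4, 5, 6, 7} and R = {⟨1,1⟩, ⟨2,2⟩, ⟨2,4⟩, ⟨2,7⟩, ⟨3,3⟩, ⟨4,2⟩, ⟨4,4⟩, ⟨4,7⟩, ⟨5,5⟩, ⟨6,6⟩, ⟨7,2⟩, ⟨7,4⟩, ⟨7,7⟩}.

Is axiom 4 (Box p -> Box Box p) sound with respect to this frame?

Axiom 4 corresponds to the accessibility relation being transitive.
Transitive: yes — every two-step R-path is closed by a direct edge.

Yes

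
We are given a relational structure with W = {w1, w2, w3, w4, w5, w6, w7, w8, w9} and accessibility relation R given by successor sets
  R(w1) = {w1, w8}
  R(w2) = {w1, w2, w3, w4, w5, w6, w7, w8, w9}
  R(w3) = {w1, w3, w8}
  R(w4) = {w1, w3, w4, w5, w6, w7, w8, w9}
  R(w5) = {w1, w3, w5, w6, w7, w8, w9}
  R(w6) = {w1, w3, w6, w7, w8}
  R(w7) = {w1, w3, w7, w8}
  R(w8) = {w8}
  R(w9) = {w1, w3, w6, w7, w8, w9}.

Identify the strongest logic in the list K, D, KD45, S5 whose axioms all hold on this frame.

D

Serial (axiom D): yes — every world has a successor (e.g. w1 R w1).
Euclidean (axiom 5): no — w2 R w1 and w2 R w3, but not w1 R w3.
Transitive (axiom 4): yes — every two-step R-path is closed by a direct edge.
Reflexive (axiom T): yes — every world is R-related to itself.
So F validates K, D; KD45 would additionally require R to be Euclidean. The strongest is D.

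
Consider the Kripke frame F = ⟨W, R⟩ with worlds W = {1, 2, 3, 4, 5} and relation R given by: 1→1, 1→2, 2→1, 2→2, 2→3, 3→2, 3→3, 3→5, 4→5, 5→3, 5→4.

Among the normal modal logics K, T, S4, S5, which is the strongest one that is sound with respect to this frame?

Reflexive (axiom T): no — 4 is not related to itself.
Transitive (axiom 4): no — 1 R 2 and 2 R 3, but not 1 R 3.
Euclidean (axiom 5): no — 2 R 1 and 2 R 3, but not 1 R 3.
So F validates K; T would additionally require R to be reflexive. The strongest is K.

K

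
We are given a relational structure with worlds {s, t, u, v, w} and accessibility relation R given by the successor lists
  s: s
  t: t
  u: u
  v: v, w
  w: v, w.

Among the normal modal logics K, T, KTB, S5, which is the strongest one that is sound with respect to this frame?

Reflexive (axiom T): yes — every world is R-related to itself.
Symmetric (axiom B): yes — every pair in R has its reverse in R.
Euclidean (axiom 5): yes — any two successors of a common world are R-related.
So F validates K, T, KTB, S5. The strongest is S5.

S5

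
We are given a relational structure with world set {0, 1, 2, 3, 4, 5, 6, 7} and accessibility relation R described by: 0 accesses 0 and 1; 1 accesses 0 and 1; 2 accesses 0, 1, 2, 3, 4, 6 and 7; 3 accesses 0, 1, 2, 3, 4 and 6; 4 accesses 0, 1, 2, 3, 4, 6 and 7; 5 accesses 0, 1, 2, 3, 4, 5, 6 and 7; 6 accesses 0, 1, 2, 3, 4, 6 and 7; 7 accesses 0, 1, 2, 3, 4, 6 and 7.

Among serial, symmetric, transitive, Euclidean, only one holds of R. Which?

Serial: yes — every world has a successor (e.g. 0 R 0).
Symmetric: no — 2 R 0 but not 0 R 2.
Transitive: no — 3 R 2 and 2 R 7, but not 3 R 7.
Euclidean: no — 2 R 0 and 2 R 3, but not 0 R 3.
Only serial holds.

serial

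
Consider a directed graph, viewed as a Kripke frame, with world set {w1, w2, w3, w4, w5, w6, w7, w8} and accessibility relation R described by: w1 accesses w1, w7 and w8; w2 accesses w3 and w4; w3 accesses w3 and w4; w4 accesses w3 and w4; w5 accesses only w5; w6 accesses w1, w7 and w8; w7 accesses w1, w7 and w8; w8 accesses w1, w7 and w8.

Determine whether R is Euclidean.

Euclidean: yes — any two successors of a common world are R-related.

Yes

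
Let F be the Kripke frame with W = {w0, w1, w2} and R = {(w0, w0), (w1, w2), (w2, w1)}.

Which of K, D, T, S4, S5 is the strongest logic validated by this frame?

D

Serial (axiom D): yes — every world has a successor (e.g. w0 R w0).
Reflexive (axiom T): no — w1 is not related to itself.
Transitive (axiom 4): no — w1 R w2 and w2 R w1, but not w1 R w1.
Euclidean (axiom 5): no — w1 R w2 and w1 R w2, but not w2 R w2.
So F validates K, D; T would additionally require R to be reflexive. The strongest is D.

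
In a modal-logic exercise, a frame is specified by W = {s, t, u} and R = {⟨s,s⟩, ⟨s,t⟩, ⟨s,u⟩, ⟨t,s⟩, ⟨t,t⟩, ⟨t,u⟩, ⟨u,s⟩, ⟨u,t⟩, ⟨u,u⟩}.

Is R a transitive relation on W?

Yes

Transitive: yes — every two-step R-path is closed by a direct edge.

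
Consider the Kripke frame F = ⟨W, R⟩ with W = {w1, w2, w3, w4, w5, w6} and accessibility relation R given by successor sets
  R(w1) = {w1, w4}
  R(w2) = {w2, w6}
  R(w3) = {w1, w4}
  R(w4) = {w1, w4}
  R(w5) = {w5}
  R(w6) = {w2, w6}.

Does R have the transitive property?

Yes

Transitive: yes — every two-step R-path is closed by a direct edge.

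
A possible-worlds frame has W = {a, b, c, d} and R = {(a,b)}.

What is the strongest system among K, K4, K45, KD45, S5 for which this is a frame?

K4

Transitive (axiom 4): yes — every two-step R-path is closed by a direct edge.
Euclidean (axiom 5): no — a R b and a R b, but not b R b.
Serial (axiom D): no — b has no R-successor.
Reflexive (axiom T): no — a is not related to itself.
So F validates K, K4; K45 would additionally require R to be Euclidean. The strongest is K4.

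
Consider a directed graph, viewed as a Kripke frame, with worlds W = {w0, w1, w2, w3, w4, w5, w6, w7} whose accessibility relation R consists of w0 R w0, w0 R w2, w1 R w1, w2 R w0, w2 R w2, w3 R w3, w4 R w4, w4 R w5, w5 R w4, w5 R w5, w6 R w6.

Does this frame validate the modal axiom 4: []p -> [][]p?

Yes

The schema 4 characterises exactly the transitive frames.
Transitive: yes — every two-step R-path is closed by a direct edge.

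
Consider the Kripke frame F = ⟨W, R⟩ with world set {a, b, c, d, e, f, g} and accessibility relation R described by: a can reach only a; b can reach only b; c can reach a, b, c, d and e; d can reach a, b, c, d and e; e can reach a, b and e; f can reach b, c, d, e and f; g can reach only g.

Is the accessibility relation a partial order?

Reflexive: yes — every world is R-related to itself.
Transitive: no — f R c and c R a, but not f R a.
Antisymmetric: no — c R d and d R c with c ≠ d.
So R is not a partial order.

No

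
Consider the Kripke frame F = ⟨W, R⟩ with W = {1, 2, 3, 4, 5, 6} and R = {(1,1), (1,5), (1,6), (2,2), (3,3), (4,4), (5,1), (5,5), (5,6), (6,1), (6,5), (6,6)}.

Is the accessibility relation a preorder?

Reflexive: yes — every world is R-related to itself.
Transitive: yes — every two-step R-path is closed by a direct edge.
So R is a preorder.

Yes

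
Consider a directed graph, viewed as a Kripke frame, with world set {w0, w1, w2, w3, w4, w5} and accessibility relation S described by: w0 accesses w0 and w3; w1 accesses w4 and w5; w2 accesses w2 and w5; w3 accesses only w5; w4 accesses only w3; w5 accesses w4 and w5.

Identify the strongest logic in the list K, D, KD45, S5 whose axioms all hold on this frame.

Serial (axiom D): yes — every world has a successor (e.g. w0 S w0).
Euclidean (axiom 5): no — w1 S w4 and w1 S w5, but not w4 S w5.
Transitive (axiom 4): no — w0 S w3 and w3 S w5, but not w0 S w5.
Reflexive (axiom T): no — w1 is not related to itself.
So F validates K, D; KD45 would additionally require S to be Euclidean and transitive. The strongest is D.

D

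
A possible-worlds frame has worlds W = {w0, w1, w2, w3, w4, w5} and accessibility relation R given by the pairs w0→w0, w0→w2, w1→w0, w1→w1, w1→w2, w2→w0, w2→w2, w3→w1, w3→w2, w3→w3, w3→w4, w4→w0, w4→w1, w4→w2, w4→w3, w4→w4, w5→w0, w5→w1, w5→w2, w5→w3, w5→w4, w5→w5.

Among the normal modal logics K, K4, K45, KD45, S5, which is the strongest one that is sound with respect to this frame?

Transitive (axiom 4): no — w3 R w1 and w1 R w0, but not w3 R w0.
Euclidean (axiom 5): no — w3 R w1 and w3 R w4, but not w1 R w4.
Serial (axiom D): yes — every world has a successor (e.g. w0 R w0).
Reflexive (axiom T): yes — every world is R-related to itself.
So F validates K; K4 would additionally require R to be transitive. The strongest is K.

K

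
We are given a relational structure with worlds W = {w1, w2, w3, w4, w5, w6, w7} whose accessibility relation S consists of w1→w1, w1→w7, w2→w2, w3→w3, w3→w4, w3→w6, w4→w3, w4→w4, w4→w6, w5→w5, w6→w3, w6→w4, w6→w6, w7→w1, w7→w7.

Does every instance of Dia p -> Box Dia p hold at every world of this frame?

The schema 5 characterises exactly the Euclidean frames.
Euclidean: yes — any two successors of a common world are S-related.

Yes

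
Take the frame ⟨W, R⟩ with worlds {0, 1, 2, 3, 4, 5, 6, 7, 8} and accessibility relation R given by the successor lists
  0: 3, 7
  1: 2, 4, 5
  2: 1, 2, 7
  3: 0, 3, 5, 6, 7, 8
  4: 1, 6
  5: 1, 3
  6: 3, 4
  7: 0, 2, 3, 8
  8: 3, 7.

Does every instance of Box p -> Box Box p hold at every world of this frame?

Axiom 4 corresponds to the accessibility relation being transitive.
Transitive: no — 0 R 3 and 3 R 5, but not 0 R 5.

No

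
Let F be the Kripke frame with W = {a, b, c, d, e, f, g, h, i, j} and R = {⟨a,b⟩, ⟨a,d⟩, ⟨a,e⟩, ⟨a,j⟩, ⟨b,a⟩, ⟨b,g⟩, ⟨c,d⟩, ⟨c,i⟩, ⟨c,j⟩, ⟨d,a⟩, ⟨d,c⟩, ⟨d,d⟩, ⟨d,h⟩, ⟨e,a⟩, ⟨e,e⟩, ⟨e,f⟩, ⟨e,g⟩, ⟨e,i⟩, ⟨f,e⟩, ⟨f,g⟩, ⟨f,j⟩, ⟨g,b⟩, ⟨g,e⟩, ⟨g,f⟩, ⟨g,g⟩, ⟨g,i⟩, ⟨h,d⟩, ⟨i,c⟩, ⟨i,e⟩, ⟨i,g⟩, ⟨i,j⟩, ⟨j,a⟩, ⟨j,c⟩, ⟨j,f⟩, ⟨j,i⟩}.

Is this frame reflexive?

No

Reflexive: no — a is not related to itself.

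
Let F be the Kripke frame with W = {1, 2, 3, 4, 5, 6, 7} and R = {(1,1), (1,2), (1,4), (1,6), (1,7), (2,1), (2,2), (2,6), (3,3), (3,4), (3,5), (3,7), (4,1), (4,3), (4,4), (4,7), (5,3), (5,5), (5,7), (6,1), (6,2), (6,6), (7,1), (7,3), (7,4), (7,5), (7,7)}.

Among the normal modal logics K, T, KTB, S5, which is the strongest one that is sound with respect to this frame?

KTB

Reflexive (axiom T): yes — every world is R-related to itself.
Symmetric (axiom B): yes — every pair in R has its reverse in R.
Euclidean (axiom 5): no — 1 R 2 and 1 R 4, but not 2 R 4.
So F validates K, T, KTB; S5 would additionally require R to be Euclidean. The strongest is KTB.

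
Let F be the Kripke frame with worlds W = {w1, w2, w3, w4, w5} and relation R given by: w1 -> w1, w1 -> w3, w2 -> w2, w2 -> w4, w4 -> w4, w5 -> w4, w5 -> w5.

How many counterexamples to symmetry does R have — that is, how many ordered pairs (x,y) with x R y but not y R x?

Enumerating: (w1,w3), (w2,w4), (w5,w4).

3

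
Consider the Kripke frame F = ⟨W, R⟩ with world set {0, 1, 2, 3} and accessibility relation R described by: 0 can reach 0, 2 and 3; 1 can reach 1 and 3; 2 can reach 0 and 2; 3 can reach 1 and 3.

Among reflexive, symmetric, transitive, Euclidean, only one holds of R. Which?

Reflexive: yes — every world is R-related to itself.
Symmetric: no — 0 R 3 but not 3 R 0.
Transitive: no — 0 R 3 and 3 R 1, but not 0 R 1.
Euclidean: no — 0 R 2 and 0 R 3, but not 2 R 3.
Only reflexive holds.

reflexive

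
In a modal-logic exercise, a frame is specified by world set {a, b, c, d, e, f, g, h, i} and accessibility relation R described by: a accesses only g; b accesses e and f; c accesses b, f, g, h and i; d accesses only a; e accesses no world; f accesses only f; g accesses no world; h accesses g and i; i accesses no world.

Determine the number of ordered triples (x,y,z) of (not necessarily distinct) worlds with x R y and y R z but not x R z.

2

Enumerating: (c,b,e), (d,a,g).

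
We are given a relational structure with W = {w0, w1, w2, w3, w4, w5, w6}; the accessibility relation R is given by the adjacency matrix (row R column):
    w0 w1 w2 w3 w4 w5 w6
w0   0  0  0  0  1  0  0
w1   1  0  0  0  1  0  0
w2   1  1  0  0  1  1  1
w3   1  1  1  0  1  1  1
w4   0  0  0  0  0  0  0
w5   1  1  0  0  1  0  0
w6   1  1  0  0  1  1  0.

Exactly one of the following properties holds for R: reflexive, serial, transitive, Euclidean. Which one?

Reflexive: no — w0 is not related to itself.
Serial: no — w4 has no R-successor.
Transitive: yes — every two-step R-path is closed by a direct edge.
Euclidean: no — w1 R w4 and w1 R w0, but not w4 R w0.
Only transitive holds.

transitive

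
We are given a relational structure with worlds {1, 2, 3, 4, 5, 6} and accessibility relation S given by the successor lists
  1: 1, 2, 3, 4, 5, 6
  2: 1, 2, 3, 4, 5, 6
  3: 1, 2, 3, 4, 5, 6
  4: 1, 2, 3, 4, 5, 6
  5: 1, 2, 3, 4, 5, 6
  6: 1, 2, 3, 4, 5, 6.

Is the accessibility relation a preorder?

Reflexive: yes — every world is S-related to itself.
Transitive: yes — every two-step S-path is closed by a direct edge.
So S is a preorder.

Yes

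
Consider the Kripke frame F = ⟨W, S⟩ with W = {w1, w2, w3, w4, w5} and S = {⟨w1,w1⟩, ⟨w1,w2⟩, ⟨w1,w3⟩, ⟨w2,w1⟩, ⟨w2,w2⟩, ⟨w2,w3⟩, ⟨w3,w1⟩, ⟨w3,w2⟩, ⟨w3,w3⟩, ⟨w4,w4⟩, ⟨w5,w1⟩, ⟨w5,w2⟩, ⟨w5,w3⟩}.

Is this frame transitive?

Transitive: yes — every two-step S-path is closed by a direct edge.

Yes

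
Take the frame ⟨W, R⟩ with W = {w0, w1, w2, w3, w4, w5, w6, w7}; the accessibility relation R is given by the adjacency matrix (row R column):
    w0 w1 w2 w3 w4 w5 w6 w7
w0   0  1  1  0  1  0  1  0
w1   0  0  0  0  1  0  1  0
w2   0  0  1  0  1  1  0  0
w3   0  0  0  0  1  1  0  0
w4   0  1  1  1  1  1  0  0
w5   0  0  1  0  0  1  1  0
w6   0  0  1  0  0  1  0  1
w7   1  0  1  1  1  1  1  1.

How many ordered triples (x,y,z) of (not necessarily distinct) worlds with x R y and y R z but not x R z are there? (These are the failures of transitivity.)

Enumerating: (w0,w2,w5), (w0,w4,w3), (w0,w4,w5), (w0,w6,w5), (w0,w6,w7), (w1,w4,w1), (w1,w4,w2), (w1,w4,w3), (w1,w4,w5), (w1,w6,w2), (w1,w6,w5), (w1,w6,w7), … and 20 more.
Total: 32.

32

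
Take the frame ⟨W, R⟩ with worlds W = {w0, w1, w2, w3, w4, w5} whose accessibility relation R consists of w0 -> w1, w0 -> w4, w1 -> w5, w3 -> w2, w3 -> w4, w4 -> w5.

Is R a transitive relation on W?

Transitive: no — w0 R w1 and w1 R w5, but not w0 R w5.

No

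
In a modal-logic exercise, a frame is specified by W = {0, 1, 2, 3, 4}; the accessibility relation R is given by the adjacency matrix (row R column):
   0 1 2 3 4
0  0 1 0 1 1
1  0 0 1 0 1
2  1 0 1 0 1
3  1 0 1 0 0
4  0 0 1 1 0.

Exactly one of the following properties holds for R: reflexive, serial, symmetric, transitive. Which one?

Reflexive: no — 0 is not related to itself.
Serial: yes — every world has a successor (e.g. 0 R 1).
Symmetric: no — 0 R 1 but not 1 R 0.
Transitive: no — 0 R 1 and 1 R 2, but not 0 R 2.
Only serial holds.

serial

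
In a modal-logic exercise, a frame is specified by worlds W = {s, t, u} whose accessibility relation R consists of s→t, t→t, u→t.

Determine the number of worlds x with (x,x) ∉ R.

2

Enumerating: s, u.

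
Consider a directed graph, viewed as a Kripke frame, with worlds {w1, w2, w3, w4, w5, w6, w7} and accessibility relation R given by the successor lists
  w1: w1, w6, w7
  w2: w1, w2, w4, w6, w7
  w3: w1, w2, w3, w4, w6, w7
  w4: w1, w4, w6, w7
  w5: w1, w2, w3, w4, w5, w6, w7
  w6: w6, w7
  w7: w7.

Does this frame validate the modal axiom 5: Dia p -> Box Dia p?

No

The schema 5 characterises exactly the Euclidean frames.
Euclidean: no — w1 R w7 and w1 R w6, but not w7 R w6.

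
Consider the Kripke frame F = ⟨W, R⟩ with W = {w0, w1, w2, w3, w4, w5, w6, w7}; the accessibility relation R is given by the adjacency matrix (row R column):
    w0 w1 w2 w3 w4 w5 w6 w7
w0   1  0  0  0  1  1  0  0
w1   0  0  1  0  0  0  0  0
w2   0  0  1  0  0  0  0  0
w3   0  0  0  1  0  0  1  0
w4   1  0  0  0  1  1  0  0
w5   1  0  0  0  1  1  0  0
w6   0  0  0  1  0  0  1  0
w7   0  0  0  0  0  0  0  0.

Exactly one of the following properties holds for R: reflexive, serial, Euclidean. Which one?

Reflexive: no — w1 is not related to itself.
Serial: no — w7 has no R-successor.
Euclidean: yes — any two successors of a common world are R-related.
Only Euclidean holds.

Euclidean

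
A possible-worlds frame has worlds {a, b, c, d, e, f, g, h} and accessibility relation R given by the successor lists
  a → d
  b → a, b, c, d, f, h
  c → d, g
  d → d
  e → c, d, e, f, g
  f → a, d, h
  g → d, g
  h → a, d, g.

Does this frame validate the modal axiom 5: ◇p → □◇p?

Axiom 5 corresponds to the accessibility relation being Euclidean.
Euclidean: no — b R a and b R c, but not a R c.

No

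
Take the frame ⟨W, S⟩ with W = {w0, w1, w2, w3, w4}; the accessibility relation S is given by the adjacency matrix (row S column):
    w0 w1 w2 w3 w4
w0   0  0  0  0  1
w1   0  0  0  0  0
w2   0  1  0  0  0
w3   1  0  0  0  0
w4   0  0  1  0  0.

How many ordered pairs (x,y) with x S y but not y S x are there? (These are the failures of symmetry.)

4

Enumerating: (w0,w4), (w2,w1), (w3,w0), (w4,w2).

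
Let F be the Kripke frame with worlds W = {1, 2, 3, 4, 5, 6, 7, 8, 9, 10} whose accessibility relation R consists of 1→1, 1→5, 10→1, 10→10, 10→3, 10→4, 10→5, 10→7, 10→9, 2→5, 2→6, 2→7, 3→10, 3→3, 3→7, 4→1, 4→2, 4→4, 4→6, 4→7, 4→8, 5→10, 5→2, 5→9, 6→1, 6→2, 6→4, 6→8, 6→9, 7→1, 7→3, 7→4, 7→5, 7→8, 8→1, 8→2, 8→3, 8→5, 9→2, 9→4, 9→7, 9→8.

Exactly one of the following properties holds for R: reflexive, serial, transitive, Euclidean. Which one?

serial

Reflexive: no — 2 is not related to itself.
Serial: yes — every world has a successor (e.g. 1 R 1).
Transitive: no — 1 R 5 and 5 R 10, but not 1 R 10.
Euclidean: no — 10 R 1 and 10 R 3, but not 1 R 3.
Only serial holds.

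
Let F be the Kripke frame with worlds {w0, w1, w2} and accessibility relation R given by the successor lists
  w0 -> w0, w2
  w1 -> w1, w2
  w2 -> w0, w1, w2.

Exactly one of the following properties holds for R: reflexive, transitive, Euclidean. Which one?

reflexive

Reflexive: yes — every world is R-related to itself.
Transitive: no — w0 R w2 and w2 R w1, but not w0 R w1.
Euclidean: no — w2 R w0 and w2 R w1, but not w0 R w1.
Only reflexive holds.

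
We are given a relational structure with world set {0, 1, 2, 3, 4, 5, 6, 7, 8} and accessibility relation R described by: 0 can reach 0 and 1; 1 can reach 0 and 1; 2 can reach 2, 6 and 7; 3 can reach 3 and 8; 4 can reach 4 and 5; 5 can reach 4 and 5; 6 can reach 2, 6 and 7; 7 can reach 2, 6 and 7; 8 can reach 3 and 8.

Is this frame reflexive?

Reflexive: yes — every world is R-related to itself.

Yes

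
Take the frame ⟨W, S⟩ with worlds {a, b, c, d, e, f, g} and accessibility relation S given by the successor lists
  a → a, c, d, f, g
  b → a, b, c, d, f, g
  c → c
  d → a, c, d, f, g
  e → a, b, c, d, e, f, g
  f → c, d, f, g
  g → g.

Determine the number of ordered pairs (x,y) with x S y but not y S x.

18

Enumerating: (a,c), (a,f), (a,g), (b,a), (b,c), (b,d), (b,f), (b,g), (d,c), (d,g), (e,a), (e,b), (e,c), (e,d), (e,f), (e,g), (f,c), (f,g).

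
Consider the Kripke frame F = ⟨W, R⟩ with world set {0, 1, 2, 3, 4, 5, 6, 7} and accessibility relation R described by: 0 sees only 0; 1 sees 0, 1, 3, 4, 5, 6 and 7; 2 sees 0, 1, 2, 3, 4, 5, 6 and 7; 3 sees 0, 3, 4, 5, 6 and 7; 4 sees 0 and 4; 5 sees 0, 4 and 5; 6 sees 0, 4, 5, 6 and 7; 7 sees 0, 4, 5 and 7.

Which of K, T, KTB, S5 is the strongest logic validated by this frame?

T

Reflexive (axiom T): yes — every world is R-related to itself.
Symmetric (axiom B): no — 1 R 0 but not 0 R 1.
Euclidean (axiom 5): no — 1 R 0 and 1 R 3, but not 0 R 3.
So F validates K, T; KTB would additionally require R to be symmetric. The strongest is T.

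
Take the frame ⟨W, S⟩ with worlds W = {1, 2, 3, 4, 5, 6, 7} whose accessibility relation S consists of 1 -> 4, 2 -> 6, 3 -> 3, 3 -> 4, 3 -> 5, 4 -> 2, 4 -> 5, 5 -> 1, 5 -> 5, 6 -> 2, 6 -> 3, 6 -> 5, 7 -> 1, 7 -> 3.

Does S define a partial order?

Reflexive: no — 1 is not related to itself.
Transitive: no — 1 S 4 and 4 S 2, but not 1 S 2.
Antisymmetric: no — 2 S 6 and 6 S 2 with 2 ≠ 6.
So S is not a partial order.

No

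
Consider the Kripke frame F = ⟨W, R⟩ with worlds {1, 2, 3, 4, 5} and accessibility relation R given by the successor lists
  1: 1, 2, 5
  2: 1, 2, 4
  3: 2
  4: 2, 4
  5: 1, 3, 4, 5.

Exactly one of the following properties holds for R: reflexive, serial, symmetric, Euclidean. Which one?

Reflexive: no — 3 is not related to itself.
Serial: yes — every world has a successor (e.g. 1 R 1).
Symmetric: no — 3 R 2 but not 2 R 3.
Euclidean: no — 1 R 2 and 1 R 5, but not 2 R 5.
Only serial holds.

serial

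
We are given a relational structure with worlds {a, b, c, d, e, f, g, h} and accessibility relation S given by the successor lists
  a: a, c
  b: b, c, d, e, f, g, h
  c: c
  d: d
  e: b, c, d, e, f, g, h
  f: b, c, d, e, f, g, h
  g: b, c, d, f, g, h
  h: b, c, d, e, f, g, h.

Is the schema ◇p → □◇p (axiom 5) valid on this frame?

Axiom 5 corresponds to the accessibility relation being Euclidean.
Euclidean: no — b S c and b S d, but not c S d.

No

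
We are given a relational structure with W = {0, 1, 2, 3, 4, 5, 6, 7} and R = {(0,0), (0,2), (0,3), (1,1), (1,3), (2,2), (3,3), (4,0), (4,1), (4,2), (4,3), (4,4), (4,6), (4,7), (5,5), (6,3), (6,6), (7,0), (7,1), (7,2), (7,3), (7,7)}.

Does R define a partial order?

Reflexive: yes — every world is R-related to itself.
Transitive: yes — every two-step R-path is closed by a direct edge.
Antisymmetric: yes — no distinct pair is related both ways.
So R is a partial order.

Yes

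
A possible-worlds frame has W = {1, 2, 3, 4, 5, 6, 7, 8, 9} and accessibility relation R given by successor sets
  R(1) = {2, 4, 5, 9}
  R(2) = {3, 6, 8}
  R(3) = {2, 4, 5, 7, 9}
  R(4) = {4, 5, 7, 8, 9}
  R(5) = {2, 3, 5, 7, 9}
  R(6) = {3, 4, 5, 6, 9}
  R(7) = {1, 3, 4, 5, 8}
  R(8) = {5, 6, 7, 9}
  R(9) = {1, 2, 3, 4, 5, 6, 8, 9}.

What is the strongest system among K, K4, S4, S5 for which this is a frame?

Transitive (axiom 4): no — 1 R 2 and 2 R 3, but not 1 R 3.
Reflexive (axiom T): no — 1 is not related to itself.
Euclidean (axiom 5): no — 1 R 2 and 1 R 4, but not 2 R 4.
So F validates K; K4 would additionally require R to be transitive. The strongest is K.

K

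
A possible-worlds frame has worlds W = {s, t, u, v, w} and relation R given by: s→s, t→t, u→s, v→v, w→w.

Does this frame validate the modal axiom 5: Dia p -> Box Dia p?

The schema 5 characterises exactly the Euclidean frames.
Euclidean: yes — any two successors of a common world are R-related.

Yes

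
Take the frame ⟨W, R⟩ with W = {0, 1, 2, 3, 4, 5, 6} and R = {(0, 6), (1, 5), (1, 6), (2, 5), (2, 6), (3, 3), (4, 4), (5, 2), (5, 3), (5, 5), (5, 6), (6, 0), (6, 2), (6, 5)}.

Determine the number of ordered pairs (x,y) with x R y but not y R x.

Enumerating: (1,5), (1,6), (5,3).

3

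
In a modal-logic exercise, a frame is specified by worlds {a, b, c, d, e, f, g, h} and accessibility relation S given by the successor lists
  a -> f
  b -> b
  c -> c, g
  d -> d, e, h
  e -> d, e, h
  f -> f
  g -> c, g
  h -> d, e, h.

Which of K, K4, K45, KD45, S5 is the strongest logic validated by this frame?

KD45

Transitive (axiom 4): yes — every two-step S-path is closed by a direct edge.
Euclidean (axiom 5): yes — any two successors of a common world are S-related.
Serial (axiom D): yes — every world has a successor (e.g. a S f).
Reflexive (axiom T): no — a is not related to itself.
So F validates K, K4, K45, KD45; S5 would additionally require S to be reflexive. The strongest is KD45.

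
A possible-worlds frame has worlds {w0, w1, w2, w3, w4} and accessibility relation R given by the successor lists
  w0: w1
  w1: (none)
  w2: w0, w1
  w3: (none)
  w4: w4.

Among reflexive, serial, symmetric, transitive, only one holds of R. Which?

Reflexive: no — w0 is not related to itself.
Serial: no — w1 has no R-successor.
Symmetric: no — w0 R w1 but not w1 R w0.
Transitive: yes — every two-step R-path is closed by a direct edge.
Only transitive holds.

transitive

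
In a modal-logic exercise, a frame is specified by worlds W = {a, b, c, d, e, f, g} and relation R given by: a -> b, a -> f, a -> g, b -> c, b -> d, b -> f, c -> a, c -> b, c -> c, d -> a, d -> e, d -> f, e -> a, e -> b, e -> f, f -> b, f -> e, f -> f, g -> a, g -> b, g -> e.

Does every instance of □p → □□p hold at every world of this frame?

Axiom 4 corresponds to the accessibility relation being transitive.
Transitive: no — a R b and b R c, but not a R c.

No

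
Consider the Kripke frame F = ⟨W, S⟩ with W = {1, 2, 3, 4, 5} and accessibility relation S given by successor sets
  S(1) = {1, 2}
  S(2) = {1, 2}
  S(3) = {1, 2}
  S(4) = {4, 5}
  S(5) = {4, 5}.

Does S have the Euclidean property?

Yes

Euclidean: yes — any two successors of a common world are S-related.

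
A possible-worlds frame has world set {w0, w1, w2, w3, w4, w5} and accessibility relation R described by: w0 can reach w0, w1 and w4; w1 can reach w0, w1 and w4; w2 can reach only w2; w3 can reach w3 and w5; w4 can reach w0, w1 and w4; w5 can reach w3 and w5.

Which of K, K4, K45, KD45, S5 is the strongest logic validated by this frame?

S5

Transitive (axiom 4): yes — every two-step R-path is closed by a direct edge.
Euclidean (axiom 5): yes — any two successors of a common world are R-related.
Serial (axiom D): yes — every world has a successor (e.g. w0 R w0).
Reflexive (axiom T): yes — every world is R-related to itself.
So F validates K, K4, K45, KD45, S5. The strongest is S5.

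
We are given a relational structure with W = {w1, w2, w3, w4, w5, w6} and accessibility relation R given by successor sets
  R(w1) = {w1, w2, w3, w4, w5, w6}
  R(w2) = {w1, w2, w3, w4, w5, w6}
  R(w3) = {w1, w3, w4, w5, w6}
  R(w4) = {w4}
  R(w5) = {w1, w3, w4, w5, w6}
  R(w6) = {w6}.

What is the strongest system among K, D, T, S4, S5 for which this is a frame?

T

Serial (axiom D): yes — every world has a successor (e.g. w1 R w1).
Reflexive (axiom T): yes — every world is R-related to itself.
Transitive (axiom 4): no — w3 R w1 and w1 R w2, but not w3 R w2.
Euclidean (axiom 5): no — w1 R w3 and w1 R w2, but not w3 R w2.
So F validates K, D, T; S4 would additionally require R to be transitive. The strongest is T.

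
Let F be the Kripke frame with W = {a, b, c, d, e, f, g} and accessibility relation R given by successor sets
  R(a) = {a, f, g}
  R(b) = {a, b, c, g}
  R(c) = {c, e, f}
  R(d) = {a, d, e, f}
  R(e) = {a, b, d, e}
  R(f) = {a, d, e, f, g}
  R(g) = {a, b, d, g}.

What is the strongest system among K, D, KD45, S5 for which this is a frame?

D

Serial (axiom D): yes — every world has a successor (e.g. a R a).
Euclidean (axiom 5): no — a R g and a R f, but not g R f.
Transitive (axiom 4): no — a R f and f R d, but not a R d.
Reflexive (axiom T): yes — every world is R-related to itself.
So F validates K, D; KD45 would additionally require R to be Euclidean and transitive. The strongest is D.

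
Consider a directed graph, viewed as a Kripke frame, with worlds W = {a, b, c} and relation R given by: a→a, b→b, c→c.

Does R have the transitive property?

Yes

Transitive: yes — every two-step R-path is closed by a direct edge.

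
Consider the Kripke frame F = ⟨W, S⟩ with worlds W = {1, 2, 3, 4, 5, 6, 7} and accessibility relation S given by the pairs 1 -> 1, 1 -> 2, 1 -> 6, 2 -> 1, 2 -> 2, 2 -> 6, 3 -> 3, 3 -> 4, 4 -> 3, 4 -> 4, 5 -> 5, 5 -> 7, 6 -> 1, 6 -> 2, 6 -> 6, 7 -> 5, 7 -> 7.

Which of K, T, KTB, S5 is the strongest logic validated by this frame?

Reflexive (axiom T): yes — every world is S-related to itself.
Symmetric (axiom B): yes — every pair in S has its reverse in S.
Euclidean (axiom 5): yes — any two successors of a common world are S-related.
So F validates K, T, KTB, S5. The strongest is S5.

S5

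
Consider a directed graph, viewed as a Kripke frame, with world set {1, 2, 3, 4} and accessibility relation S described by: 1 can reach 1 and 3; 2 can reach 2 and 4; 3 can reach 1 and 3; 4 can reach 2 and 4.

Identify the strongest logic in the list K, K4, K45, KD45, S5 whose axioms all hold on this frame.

Transitive (axiom 4): yes — every two-step S-path is closed by a direct edge.
Euclidean (axiom 5): yes — any two successors of a common world are S-related.
Serial (axiom D): yes — every world has a successor (e.g. 1 S 1).
Reflexive (axiom T): yes — every world is S-related to itself.
So F validates K, K4, K45, KD45, S5. The strongest is S5.

S5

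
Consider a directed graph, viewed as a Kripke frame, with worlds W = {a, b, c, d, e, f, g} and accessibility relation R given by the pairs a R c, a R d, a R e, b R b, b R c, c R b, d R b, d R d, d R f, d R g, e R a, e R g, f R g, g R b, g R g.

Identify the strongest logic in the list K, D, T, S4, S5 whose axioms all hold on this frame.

Serial (axiom D): yes — every world has a successor (e.g. a R c).
Reflexive (axiom T): no — a is not related to itself.
Transitive (axiom 4): no — a R c and c R b, but not a R b.
Euclidean (axiom 5): no — a R c and a R d, but not c R d.
So F validates K, D; T would additionally require R to be reflexive. The strongest is D.

D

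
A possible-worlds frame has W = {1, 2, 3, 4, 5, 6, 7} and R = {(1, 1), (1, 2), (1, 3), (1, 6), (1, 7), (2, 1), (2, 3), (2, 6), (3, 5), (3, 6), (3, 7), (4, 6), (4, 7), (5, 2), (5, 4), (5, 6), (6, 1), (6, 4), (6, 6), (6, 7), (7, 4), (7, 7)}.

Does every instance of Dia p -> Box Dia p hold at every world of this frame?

The schema 5 characterises exactly the Euclidean frames.
Euclidean: no — 1 R 2 and 1 R 7, but not 2 R 7.

No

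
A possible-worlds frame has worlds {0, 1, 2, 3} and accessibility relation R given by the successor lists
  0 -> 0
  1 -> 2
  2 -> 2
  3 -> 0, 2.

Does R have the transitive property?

Transitive: yes — every two-step R-path is closed by a direct edge.

Yes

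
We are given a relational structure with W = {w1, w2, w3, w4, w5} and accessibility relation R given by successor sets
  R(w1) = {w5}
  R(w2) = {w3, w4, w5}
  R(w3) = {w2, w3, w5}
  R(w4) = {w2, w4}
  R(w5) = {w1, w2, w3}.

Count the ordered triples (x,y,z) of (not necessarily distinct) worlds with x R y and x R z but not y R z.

Enumerating: (w1,w5,w5), (w2,w3,w4), (w2,w4,w3), (w2,w4,w5), (w2,w5,w4), (w2,w5,w5), (w3,w2,w2), (w3,w5,w5), (w4,w2,w2), (w5,w1,w1), (w5,w1,w2), (w5,w1,w3), (w5,w2,w1), (w5,w2,w2), (w5,w3,w1).

15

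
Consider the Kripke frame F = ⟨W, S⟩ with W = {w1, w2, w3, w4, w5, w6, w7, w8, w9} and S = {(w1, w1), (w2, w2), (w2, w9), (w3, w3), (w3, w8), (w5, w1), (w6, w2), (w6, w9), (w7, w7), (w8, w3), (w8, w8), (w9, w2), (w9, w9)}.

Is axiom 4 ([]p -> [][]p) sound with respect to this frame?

The schema 4 characterises exactly the transitive frames.
Transitive: yes — every two-step S-path is closed by a direct edge.

Yes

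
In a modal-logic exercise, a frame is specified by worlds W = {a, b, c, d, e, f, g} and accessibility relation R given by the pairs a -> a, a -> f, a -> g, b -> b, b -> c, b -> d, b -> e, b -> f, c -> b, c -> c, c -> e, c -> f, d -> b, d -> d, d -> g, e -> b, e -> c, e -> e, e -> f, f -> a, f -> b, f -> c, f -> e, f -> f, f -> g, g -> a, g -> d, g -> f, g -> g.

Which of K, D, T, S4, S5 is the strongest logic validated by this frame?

Serial (axiom D): yes — every world has a successor (e.g. a R a).
Reflexive (axiom T): yes — every world is R-related to itself.
Transitive (axiom 4): no — a R f and f R b, but not a R b.
Euclidean (axiom 5): no — b R c and b R d, but not c R d.
So F validates K, D, T; S4 would additionally require R to be transitive. The strongest is T.

T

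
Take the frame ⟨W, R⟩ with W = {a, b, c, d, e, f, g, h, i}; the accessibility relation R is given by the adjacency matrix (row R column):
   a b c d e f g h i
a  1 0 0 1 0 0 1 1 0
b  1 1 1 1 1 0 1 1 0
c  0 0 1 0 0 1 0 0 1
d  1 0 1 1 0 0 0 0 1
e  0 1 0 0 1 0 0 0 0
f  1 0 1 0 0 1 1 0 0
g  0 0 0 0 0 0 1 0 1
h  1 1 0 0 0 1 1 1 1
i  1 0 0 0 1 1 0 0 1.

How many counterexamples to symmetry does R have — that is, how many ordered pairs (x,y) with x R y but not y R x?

17

Enumerating: (a,g), (b,a), (b,c), (b,d), (b,g), (c,i), (d,c), (d,i), (f,a), (f,g), (g,i), (h,f), (h,g), (h,i), (i,a), (i,e), (i,f).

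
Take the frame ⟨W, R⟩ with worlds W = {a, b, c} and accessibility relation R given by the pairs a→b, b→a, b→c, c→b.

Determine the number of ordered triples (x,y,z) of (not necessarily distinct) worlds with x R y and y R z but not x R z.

6

Enumerating: (a,b,a), (a,b,c), (b,a,b), (b,c,b), (c,b,a), (c,b,c).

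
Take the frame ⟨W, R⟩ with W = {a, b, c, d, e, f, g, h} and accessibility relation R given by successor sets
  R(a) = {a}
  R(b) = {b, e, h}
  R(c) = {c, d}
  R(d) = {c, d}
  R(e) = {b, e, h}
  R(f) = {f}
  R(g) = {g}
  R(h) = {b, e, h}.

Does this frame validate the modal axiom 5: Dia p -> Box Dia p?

The schema 5 characterises exactly the Euclidean frames.
Euclidean: yes — any two successors of a common world are R-related.

Yes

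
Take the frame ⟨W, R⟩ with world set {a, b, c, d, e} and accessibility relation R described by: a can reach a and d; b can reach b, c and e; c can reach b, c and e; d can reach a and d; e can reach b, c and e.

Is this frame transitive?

Transitive: yes — every two-step R-path is closed by a direct edge.

Yes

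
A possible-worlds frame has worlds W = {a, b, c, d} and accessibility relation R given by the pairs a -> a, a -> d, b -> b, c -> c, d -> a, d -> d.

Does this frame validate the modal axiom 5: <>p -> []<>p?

Yes

Axiom 5 corresponds to the accessibility relation being Euclidean.
Euclidean: yes — any two successors of a common world are R-related.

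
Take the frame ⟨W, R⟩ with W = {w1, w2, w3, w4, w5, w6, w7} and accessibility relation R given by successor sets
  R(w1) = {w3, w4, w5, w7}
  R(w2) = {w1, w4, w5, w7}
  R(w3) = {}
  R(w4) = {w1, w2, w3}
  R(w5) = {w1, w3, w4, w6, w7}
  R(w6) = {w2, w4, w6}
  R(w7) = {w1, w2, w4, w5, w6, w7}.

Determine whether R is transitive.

Transitive: no — w1 R w4 and w4 R w2, but not w1 R w2.

No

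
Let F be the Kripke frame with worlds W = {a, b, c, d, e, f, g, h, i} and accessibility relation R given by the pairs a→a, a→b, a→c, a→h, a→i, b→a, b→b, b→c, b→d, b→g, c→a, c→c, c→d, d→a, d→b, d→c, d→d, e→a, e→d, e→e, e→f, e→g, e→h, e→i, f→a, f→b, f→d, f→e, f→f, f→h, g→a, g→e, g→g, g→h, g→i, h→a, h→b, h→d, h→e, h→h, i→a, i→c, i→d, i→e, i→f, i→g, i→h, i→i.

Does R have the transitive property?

Transitive: no — a R b and b R d, but not a R d.

No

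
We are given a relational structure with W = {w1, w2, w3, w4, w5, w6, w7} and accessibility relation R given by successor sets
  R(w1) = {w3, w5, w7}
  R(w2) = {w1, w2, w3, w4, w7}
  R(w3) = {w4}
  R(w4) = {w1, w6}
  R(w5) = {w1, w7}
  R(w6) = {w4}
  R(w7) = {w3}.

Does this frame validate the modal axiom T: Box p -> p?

No

By correspondence theory, T is valid on a frame iff R is reflexive.
Reflexive: no — w1 is not related to itself.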